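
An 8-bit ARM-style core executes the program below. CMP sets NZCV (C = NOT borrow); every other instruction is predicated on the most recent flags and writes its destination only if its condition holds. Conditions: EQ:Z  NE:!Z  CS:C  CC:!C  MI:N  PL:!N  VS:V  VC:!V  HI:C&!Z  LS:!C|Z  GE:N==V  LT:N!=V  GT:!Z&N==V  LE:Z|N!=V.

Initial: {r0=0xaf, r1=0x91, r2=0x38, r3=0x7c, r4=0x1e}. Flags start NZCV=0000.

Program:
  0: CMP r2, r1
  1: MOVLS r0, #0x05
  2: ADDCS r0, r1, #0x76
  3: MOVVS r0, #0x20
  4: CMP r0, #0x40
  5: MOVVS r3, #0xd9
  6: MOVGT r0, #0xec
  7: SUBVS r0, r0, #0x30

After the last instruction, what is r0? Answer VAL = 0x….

VAL = 0x20

[0] flags=1001 → (cmp)
[1] flags=1001 LS?T → r0=0x05
[2] flags=1001 CS?F → skip
[3] flags=1001 VS?T → r0=0x20
[4] flags=1000 → (cmp)
[5] flags=1000 VS?F → skip
[6] flags=1000 GT?F → skip
[7] flags=1000 VS?F → skip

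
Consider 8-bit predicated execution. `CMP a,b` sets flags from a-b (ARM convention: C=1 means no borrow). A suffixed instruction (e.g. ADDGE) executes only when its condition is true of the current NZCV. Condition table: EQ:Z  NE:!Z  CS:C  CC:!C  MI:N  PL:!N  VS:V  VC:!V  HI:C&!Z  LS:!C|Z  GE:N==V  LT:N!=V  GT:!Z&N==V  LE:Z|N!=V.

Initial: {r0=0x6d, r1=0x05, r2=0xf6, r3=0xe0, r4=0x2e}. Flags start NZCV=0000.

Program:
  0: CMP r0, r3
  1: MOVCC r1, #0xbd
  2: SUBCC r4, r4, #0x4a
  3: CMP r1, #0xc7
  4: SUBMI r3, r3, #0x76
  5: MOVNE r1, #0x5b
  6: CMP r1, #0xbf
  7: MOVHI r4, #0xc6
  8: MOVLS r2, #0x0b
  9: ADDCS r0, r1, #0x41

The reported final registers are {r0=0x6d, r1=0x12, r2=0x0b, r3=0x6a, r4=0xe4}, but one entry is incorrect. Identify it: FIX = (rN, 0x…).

[0] flags=1001 → (cmp)
[1] flags=1001 CC?T → r1=0xbd
[2] flags=1001 CC?T → r4=0xe4
[3] flags=1000 → (cmp)
[4] flags=1000 MI?T → r3=0x6a
[5] flags=1000 NE?T → r1=0x5b
[6] flags=1001 → (cmp)
[7] flags=1001 HI?F → skip
[8] flags=1001 LS?T → r2=0x0b
[9] flags=1001 CS?F → skip

FIX = (r1, 0x5b)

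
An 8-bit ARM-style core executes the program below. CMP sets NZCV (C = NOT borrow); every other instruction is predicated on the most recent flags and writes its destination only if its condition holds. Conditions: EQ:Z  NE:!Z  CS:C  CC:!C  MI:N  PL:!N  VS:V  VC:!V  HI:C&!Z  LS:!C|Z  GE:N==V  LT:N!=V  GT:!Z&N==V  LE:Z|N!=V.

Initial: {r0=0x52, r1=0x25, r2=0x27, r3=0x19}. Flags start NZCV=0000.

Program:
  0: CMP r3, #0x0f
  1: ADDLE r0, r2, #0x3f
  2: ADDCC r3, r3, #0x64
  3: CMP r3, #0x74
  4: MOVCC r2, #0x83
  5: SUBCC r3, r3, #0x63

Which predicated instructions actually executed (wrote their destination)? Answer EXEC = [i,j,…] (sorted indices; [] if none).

EXEC = [4,5]

[0] flags=0010 → (cmp)
[1] flags=0010 LE?F → skip
[2] flags=0010 CC?F → skip
[3] flags=1000 → (cmp)
[4] flags=1000 CC?T → r2=0x83
[5] flags=1000 CC?T → r3=0xb6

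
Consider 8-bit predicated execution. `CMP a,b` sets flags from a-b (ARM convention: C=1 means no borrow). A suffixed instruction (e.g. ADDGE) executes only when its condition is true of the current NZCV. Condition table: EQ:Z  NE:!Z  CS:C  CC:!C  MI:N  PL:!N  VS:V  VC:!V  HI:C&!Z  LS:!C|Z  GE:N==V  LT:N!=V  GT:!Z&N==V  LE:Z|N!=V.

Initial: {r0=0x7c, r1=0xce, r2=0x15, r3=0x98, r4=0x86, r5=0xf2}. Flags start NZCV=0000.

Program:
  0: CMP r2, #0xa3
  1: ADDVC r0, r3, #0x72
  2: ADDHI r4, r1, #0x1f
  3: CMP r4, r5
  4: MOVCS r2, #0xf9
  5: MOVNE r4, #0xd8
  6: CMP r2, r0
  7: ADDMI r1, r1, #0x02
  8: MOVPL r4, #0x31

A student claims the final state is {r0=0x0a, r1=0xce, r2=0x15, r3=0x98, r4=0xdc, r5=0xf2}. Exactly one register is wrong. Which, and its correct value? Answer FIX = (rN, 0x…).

FIX = (r4, 0x31)

0: ✓ CMP  NZCV=0000
1: ✓ ADDVC  r0←0x0a
2: · ADDHI
3: ✓ CMP  NZCV=1000
4: · MOVCS
5: ✓ MOVNE  r4←0xd8
6: ✓ CMP  NZCV=0010
7: · ADDMI
8: ✓ MOVPL  r4←0x31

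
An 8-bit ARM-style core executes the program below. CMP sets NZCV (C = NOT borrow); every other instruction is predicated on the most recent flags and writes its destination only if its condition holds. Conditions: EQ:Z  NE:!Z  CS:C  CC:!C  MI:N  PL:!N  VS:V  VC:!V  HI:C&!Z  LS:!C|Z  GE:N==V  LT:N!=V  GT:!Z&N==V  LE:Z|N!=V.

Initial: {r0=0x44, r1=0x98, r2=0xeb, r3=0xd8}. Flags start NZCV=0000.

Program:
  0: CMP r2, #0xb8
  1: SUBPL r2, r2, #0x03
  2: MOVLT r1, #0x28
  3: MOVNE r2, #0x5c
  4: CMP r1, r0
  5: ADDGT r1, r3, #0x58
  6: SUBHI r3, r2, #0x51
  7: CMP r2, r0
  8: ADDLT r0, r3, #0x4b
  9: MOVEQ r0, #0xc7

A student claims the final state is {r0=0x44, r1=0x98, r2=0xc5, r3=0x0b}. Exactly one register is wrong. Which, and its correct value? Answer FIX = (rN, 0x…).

FIX = (r2, 0x5c)

0: ✓ CMP  NZCV=0010
1: ✓ SUBPL  r2←0xe8
2: · MOVLT
3: ✓ MOVNE  r2←0x5c
4: ✓ CMP  NZCV=0011
5: · ADDGT
6: ✓ SUBHI  r3←0x0b
7: ✓ CMP  NZCV=0010
8: · ADDLT
9: · MOVEQ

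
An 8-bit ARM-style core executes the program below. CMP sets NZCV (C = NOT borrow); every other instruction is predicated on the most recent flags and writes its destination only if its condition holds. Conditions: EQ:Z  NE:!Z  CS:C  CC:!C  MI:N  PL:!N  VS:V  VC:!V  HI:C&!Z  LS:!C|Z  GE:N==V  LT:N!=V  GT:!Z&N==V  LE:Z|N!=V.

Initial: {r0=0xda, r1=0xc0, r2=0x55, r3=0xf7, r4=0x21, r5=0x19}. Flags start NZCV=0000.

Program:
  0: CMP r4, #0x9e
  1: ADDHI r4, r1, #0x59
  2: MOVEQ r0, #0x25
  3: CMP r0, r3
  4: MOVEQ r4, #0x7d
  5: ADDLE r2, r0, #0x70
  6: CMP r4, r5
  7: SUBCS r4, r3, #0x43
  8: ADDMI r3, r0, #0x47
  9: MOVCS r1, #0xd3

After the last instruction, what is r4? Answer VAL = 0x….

VAL = 0xb4

0: ✓ CMP  NZCV=1001
1: · ADDHI
2: · MOVEQ
3: ✓ CMP  NZCV=1000
4: · MOVEQ
5: ✓ ADDLE  r2←0x4a
6: ✓ CMP  NZCV=0010
7: ✓ SUBCS  r4←0xb4
8: · ADDMI
9: ✓ MOVCS  r1←0xd3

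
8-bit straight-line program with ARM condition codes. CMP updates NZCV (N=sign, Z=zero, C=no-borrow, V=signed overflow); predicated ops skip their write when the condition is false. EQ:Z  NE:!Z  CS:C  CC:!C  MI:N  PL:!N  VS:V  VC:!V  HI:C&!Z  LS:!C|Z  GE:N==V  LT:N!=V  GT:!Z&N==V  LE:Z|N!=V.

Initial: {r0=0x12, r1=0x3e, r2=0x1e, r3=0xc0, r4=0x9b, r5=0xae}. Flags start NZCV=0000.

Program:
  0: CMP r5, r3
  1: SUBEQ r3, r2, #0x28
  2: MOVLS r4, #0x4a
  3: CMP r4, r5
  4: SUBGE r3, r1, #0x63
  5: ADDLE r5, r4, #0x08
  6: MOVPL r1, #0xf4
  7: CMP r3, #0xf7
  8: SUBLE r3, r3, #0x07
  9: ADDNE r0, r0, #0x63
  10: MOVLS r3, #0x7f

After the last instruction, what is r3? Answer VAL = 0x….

0: ✓ CMP  NZCV=1000
1: · SUBEQ
2: ✓ MOVLS  r4←0x4a
3: ✓ CMP  NZCV=1001
4: ✓ SUBGE  r3←0xdb
5: · ADDLE
6: · MOVPL
7: ✓ CMP  NZCV=1000
8: ✓ SUBLE  r3←0xd4
9: ✓ ADDNE  r0←0x75
10: ✓ MOVLS  r3←0x7f

VAL = 0x7f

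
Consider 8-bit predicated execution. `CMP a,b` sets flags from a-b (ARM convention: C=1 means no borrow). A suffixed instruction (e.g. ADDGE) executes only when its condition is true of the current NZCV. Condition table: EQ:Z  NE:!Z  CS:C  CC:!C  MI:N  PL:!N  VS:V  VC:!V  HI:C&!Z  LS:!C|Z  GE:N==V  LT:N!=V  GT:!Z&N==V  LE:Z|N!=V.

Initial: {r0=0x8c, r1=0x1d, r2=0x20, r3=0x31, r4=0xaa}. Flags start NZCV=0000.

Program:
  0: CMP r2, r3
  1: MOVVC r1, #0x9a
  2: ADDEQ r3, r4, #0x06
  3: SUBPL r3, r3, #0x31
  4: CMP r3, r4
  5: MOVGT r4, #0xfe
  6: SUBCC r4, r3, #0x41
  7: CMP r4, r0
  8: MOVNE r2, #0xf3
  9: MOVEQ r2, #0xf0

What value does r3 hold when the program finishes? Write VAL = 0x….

0: ✓ CMP  NZCV=1000
1: ✓ MOVVC  r1←0x9a
2: · ADDEQ
3: · SUBPL
4: ✓ CMP  NZCV=1001
5: ✓ MOVGT  r4←0xfe
6: ✓ SUBCC  r4←0xf0
7: ✓ CMP  NZCV=0010
8: ✓ MOVNE  r2←0xf3
9: · MOVEQ

VAL = 0x31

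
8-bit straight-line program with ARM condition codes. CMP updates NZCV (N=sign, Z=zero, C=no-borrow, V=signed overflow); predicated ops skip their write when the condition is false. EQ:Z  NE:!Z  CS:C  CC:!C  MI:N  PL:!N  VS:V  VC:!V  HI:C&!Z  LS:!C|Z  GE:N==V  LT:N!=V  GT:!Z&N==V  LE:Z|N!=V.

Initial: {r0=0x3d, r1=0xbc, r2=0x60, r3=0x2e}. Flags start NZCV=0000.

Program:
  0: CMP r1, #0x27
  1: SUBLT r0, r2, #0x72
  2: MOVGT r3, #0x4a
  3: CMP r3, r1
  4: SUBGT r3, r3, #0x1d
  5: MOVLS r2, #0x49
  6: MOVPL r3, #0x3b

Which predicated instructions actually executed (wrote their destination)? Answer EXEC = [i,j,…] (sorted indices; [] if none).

EXEC = [1,4,5,6]

[0] flags=1010 → (cmp)
[1] flags=1010 LT?T → r0=0xee
[2] flags=1010 GT?F → skip
[3] flags=0000 → (cmp)
[4] flags=0000 GT?T → r3=0x11
[5] flags=0000 LS?T → r2=0x49
[6] flags=0000 PL?T → r3=0x3b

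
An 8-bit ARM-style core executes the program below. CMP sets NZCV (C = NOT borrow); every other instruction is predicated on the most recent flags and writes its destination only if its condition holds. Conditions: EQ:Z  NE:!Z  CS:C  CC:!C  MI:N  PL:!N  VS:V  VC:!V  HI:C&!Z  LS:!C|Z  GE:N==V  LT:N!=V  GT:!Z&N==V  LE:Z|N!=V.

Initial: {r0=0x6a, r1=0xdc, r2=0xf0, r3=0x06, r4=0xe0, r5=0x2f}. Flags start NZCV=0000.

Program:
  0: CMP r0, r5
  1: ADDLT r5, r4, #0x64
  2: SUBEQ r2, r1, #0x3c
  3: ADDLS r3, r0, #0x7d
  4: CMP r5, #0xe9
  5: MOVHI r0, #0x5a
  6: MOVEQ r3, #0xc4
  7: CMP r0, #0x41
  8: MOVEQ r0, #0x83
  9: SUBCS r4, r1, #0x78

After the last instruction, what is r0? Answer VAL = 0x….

[0] flags=0010 → (cmp)
[1] flags=0010 LT?F → skip
[2] flags=0010 EQ?F → skip
[3] flags=0010 LS?F → skip
[4] flags=0000 → (cmp)
[5] flags=0000 HI?F → skip
[6] flags=0000 EQ?F → skip
[7] flags=0010 → (cmp)
[8] flags=0010 EQ?F → skip
[9] flags=0010 CS?T → r4=0x64

VAL = 0x6a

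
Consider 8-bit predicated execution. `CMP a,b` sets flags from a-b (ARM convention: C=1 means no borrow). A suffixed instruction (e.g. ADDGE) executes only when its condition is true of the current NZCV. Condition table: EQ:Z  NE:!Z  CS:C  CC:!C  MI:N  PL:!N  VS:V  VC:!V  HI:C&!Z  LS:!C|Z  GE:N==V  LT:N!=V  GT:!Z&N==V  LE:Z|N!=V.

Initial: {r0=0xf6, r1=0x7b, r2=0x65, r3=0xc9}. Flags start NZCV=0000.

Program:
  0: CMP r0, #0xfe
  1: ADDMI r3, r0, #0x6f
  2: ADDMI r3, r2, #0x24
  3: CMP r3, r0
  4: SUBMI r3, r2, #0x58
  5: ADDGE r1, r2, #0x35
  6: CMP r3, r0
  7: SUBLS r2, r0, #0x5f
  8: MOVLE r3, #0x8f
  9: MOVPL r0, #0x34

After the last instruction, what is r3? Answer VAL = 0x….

VAL = 0x0d

0: ✓ CMP  NZCV=1000
1: ✓ ADDMI  r3←0x65
2: ✓ ADDMI  r3←0x89
3: ✓ CMP  NZCV=1000
4: ✓ SUBMI  r3←0x0d
5: · ADDGE
6: ✓ CMP  NZCV=0000
7: ✓ SUBLS  r2←0x97
8: · MOVLE
9: ✓ MOVPL  r0←0x34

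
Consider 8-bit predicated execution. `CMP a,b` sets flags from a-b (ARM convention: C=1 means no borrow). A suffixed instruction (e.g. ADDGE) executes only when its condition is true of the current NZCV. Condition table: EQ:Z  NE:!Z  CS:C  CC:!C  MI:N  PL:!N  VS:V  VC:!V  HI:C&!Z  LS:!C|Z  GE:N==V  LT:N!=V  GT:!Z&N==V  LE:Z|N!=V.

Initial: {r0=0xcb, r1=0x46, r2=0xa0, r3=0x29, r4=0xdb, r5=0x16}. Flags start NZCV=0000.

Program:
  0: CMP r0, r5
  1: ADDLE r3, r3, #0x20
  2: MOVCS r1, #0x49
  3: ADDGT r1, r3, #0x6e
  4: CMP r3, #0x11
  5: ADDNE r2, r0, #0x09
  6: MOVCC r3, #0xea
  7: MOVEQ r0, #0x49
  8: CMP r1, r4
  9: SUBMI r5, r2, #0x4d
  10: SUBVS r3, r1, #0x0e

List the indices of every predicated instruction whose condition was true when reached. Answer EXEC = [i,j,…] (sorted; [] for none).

EXEC = [1,2,5]

[0] flags=1010 → (cmp)
[1] flags=1010 LE?T → r3=0x49
[2] flags=1010 CS?T → r1=0x49
[3] flags=1010 GT?F → skip
[4] flags=0010 → (cmp)
[5] flags=0010 NE?T → r2=0xd4
[6] flags=0010 CC?F → skip
[7] flags=0010 EQ?F → skip
[8] flags=0000 → (cmp)
[9] flags=0000 MI?F → skip
[10] flags=0000 VS?F → skip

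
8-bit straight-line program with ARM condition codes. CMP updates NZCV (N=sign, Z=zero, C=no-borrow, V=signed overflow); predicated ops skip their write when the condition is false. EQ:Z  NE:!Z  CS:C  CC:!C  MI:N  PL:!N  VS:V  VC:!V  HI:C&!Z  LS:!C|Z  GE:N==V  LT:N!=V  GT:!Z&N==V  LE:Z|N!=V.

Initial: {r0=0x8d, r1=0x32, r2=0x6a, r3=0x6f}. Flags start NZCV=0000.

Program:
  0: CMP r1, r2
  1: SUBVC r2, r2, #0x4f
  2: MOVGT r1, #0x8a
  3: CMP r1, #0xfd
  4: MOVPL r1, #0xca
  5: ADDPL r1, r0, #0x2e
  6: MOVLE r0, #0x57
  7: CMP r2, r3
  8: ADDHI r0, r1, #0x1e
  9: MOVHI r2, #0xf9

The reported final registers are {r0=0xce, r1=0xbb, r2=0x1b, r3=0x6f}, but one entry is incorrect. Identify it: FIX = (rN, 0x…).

[0] flags=1000 → (cmp)
[1] flags=1000 VC?T → r2=0x1b
[2] flags=1000 GT?F → skip
[3] flags=0000 → (cmp)
[4] flags=0000 PL?T → r1=0xca
[5] flags=0000 PL?T → r1=0xbb
[6] flags=0000 LE?F → skip
[7] flags=1000 → (cmp)
[8] flags=1000 HI?F → skip
[9] flags=1000 HI?F → skip

FIX = (r0, 0x8d)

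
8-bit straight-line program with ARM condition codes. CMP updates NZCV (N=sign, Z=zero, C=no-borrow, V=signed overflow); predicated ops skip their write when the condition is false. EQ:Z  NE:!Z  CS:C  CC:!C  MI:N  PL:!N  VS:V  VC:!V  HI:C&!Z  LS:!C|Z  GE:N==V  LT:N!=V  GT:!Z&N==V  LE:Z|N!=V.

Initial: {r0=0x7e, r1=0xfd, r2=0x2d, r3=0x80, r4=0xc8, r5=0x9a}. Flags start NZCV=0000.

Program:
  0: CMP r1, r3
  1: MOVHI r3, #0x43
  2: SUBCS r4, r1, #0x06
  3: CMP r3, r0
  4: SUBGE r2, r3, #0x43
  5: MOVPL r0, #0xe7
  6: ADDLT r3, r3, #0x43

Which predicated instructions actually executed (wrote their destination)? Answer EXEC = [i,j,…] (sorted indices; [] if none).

[0] flags=0010 → (cmp)
[1] flags=0010 HI?T → r3=0x43
[2] flags=0010 CS?T → r4=0xf7
[3] flags=1000 → (cmp)
[4] flags=1000 GE?F → skip
[5] flags=1000 PL?F → skip
[6] flags=1000 LT?T → r3=0x86

EXEC = [1,2,6]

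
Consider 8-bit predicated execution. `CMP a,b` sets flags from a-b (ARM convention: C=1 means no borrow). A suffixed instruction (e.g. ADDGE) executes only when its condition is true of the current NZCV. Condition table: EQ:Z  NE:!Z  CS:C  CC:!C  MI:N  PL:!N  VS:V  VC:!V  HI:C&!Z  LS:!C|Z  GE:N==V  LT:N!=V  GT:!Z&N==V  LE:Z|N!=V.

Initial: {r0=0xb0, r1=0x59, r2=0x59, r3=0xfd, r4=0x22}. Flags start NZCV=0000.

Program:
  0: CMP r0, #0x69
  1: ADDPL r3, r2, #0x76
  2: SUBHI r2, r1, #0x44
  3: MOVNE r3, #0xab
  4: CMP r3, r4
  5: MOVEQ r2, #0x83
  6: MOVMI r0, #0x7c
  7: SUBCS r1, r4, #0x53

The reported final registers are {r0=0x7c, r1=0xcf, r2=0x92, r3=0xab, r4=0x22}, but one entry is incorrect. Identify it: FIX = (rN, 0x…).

0: ✓ CMP  NZCV=0011
1: ✓ ADDPL  r3←0xcf
2: ✓ SUBHI  r2←0x15
3: ✓ MOVNE  r3←0xab
4: ✓ CMP  NZCV=1010
5: · MOVEQ
6: ✓ MOVMI  r0←0x7c
7: ✓ SUBCS  r1←0xcf

FIX = (r2, 0x15)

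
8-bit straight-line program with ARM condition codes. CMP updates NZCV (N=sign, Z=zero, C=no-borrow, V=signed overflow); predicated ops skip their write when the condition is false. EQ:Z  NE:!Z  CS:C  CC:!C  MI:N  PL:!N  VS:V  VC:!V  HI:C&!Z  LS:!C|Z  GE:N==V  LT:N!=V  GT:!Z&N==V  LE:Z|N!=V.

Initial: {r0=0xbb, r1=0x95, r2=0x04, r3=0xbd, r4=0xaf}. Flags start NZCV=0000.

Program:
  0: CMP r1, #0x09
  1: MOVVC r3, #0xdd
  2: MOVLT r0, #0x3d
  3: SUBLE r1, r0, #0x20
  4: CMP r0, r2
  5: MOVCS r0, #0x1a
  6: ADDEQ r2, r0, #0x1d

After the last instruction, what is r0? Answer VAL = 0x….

VAL = 0x1a

0: ✓ CMP  NZCV=1010
1: ✓ MOVVC  r3←0xdd
2: ✓ MOVLT  r0←0x3d
3: ✓ SUBLE  r1←0x1d
4: ✓ CMP  NZCV=0010
5: ✓ MOVCS  r0←0x1a
6: · ADDEQ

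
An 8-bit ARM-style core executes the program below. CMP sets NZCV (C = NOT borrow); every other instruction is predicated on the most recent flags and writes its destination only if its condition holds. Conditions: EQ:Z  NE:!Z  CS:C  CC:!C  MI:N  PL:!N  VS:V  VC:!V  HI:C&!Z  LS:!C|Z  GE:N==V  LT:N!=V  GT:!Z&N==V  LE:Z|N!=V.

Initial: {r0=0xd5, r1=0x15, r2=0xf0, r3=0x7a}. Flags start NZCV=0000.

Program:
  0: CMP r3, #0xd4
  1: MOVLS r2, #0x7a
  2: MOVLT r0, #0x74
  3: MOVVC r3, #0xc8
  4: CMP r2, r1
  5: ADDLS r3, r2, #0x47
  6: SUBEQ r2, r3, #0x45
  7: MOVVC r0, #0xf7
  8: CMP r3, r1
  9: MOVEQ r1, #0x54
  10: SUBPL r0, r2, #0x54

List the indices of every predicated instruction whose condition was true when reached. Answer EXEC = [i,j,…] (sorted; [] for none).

[0] flags=1001 → (cmp)
[1] flags=1001 LS?T → r2=0x7a
[2] flags=1001 LT?F → skip
[3] flags=1001 VC?F → skip
[4] flags=0010 → (cmp)
[5] flags=0010 LS?F → skip
[6] flags=0010 EQ?F → skip
[7] flags=0010 VC?T → r0=0xf7
[8] flags=0010 → (cmp)
[9] flags=0010 EQ?F → skip
[10] flags=0010 PL?T → r0=0x26

EXEC = [1,7,10]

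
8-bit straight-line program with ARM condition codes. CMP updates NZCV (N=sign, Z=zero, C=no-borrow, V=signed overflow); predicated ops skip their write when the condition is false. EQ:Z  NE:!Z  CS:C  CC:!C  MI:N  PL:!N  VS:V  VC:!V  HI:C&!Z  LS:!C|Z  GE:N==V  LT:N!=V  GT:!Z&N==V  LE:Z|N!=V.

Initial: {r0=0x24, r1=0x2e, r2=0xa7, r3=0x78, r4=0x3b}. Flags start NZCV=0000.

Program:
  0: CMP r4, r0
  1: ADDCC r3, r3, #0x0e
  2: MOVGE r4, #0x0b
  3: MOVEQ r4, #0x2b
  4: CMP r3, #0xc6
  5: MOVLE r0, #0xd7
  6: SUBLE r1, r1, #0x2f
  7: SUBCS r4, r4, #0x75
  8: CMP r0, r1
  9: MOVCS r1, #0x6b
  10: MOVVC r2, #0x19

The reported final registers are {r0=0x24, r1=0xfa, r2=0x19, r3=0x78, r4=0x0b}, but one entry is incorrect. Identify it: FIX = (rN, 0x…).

0: ✓ CMP  NZCV=0010
1: · ADDCC
2: ✓ MOVGE  r4←0x0b
3: · MOVEQ
4: ✓ CMP  NZCV=1001
5: · MOVLE
6: · SUBLE
7: · SUBCS
8: ✓ CMP  NZCV=1000
9: · MOVCS
10: ✓ MOVVC  r2←0x19

FIX = (r1, 0x2e)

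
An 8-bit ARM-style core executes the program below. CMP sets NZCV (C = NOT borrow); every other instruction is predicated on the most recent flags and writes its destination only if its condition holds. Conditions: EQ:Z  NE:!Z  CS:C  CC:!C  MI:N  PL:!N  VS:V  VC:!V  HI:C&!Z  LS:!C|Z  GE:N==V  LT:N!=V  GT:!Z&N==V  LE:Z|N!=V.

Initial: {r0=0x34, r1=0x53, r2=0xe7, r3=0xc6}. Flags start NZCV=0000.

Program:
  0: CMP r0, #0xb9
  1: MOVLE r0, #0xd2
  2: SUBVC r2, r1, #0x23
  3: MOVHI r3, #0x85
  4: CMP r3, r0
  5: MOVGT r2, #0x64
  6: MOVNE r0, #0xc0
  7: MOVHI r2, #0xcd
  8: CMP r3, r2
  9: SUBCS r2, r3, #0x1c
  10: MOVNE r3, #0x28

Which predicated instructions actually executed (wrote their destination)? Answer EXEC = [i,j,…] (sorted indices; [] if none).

EXEC = [2,6,7,10]

[0] flags=0000 → (cmp)
[1] flags=0000 LE?F → skip
[2] flags=0000 VC?T → r2=0x30
[3] flags=0000 HI?F → skip
[4] flags=1010 → (cmp)
[5] flags=1010 GT?F → skip
[6] flags=1010 NE?T → r0=0xc0
[7] flags=1010 HI?T → r2=0xcd
[8] flags=1000 → (cmp)
[9] flags=1000 CS?F → skip
[10] flags=1000 NE?T → r3=0x28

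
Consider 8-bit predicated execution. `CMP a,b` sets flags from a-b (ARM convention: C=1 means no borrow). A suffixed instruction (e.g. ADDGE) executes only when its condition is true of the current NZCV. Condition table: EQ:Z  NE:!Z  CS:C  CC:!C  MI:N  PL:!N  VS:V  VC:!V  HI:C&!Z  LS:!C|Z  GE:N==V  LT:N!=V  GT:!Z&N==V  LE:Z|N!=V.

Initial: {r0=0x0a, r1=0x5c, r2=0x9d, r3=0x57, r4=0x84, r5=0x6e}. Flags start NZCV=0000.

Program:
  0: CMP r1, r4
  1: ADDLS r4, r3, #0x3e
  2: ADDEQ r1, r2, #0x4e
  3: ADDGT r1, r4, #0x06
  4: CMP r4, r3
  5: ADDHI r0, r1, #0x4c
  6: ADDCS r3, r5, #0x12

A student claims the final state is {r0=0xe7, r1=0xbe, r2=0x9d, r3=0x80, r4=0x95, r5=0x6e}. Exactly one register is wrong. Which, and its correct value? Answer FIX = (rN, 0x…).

FIX = (r1, 0x9b)

0: ✓ CMP  NZCV=1001
1: ✓ ADDLS  r4←0x95
2: · ADDEQ
3: ✓ ADDGT  r1←0x9b
4: ✓ CMP  NZCV=0011
5: ✓ ADDHI  r0←0xe7
6: ✓ ADDCS  r3←0x80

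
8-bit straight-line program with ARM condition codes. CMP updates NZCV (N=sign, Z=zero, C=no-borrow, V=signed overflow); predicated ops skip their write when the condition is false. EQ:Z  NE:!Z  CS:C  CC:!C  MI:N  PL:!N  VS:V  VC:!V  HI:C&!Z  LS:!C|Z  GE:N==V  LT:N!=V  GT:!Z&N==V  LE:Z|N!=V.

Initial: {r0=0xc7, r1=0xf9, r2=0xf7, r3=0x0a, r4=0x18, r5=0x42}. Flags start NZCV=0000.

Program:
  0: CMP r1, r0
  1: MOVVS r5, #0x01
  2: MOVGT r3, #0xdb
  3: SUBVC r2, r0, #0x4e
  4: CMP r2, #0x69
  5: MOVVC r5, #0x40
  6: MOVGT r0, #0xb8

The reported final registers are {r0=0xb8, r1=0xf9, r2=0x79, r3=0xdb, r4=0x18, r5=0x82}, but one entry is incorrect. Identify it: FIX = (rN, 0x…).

0: ✓ CMP  NZCV=0010
1: · MOVVS
2: ✓ MOVGT  r3←0xdb
3: ✓ SUBVC  r2←0x79
4: ✓ CMP  NZCV=0010
5: ✓ MOVVC  r5←0x40
6: ✓ MOVGT  r0←0xb8

FIX = (r5, 0x40)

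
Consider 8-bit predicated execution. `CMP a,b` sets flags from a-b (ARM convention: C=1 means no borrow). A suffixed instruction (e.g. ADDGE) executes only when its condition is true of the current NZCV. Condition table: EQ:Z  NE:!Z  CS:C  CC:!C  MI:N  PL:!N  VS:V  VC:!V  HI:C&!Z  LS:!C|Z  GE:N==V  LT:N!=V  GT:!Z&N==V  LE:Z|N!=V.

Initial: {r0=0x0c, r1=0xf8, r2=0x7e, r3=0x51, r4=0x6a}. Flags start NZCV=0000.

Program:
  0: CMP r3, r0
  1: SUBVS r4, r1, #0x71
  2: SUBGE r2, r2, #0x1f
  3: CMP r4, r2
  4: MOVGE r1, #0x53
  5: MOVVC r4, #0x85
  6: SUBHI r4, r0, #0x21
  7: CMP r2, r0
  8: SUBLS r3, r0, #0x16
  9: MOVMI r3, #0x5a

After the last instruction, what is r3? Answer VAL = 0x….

0: ✓ CMP  NZCV=0010
1: · SUBVS
2: ✓ SUBGE  r2←0x5f
3: ✓ CMP  NZCV=0010
4: ✓ MOVGE  r1←0x53
5: ✓ MOVVC  r4←0x85
6: ✓ SUBHI  r4←0xeb
7: ✓ CMP  NZCV=0010
8: · SUBLS
9: · MOVMI

VAL = 0x51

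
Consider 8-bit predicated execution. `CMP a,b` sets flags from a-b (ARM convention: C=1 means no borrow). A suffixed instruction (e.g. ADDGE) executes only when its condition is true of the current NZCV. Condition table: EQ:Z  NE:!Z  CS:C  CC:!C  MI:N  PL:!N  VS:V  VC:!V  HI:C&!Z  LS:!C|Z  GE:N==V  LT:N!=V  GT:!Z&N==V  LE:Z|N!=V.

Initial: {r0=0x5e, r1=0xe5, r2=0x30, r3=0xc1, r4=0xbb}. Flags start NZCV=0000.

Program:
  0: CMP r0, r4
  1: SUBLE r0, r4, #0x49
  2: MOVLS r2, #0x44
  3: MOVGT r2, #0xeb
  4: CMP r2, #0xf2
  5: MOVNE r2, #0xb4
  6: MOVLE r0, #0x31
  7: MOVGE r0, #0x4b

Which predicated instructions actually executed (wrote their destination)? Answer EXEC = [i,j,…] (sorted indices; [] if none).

EXEC = [2,3,5,6]

[0] flags=1001 → (cmp)
[1] flags=1001 LE?F → skip
[2] flags=1001 LS?T → r2=0x44
[3] flags=1001 GT?T → r2=0xeb
[4] flags=1000 → (cmp)
[5] flags=1000 NE?T → r2=0xb4
[6] flags=1000 LE?T → r0=0x31
[7] flags=1000 GE?F → skip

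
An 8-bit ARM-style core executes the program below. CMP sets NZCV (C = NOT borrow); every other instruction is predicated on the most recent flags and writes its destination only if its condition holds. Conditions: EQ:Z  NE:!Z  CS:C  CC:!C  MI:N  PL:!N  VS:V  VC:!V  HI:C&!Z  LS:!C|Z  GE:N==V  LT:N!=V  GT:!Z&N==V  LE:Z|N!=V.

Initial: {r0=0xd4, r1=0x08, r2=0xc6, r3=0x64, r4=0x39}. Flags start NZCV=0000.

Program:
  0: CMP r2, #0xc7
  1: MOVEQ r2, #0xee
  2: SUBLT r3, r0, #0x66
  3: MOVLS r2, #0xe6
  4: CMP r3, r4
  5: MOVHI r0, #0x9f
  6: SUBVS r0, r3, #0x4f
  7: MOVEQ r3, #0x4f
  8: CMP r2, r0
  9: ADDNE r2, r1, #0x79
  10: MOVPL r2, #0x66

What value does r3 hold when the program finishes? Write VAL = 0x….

VAL = 0x6e

0: ✓ CMP  NZCV=1000
1: · MOVEQ
2: ✓ SUBLT  r3←0x6e
3: ✓ MOVLS  r2←0xe6
4: ✓ CMP  NZCV=0010
5: ✓ MOVHI  r0←0x9f
6: · SUBVS
7: · MOVEQ
8: ✓ CMP  NZCV=0010
9: ✓ ADDNE  r2←0x81
10: ✓ MOVPL  r2←0x66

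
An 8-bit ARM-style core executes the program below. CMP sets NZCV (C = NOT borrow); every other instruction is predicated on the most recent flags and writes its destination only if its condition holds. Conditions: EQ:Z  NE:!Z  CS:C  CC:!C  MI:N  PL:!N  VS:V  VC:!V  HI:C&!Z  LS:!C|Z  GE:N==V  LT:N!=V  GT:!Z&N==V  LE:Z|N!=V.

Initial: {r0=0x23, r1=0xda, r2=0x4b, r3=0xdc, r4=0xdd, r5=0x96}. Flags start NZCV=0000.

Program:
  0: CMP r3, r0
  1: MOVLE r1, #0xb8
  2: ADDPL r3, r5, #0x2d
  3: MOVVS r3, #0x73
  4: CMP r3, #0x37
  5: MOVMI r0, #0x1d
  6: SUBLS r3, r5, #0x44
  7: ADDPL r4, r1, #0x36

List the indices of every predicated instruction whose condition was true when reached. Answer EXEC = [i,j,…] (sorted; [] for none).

0: ✓ CMP  NZCV=1010
1: ✓ MOVLE  r1←0xb8
2: · ADDPL
3: · MOVVS
4: ✓ CMP  NZCV=1010
5: ✓ MOVMI  r0←0x1d
6: · SUBLS
7: · ADDPL

EXEC = [1,5]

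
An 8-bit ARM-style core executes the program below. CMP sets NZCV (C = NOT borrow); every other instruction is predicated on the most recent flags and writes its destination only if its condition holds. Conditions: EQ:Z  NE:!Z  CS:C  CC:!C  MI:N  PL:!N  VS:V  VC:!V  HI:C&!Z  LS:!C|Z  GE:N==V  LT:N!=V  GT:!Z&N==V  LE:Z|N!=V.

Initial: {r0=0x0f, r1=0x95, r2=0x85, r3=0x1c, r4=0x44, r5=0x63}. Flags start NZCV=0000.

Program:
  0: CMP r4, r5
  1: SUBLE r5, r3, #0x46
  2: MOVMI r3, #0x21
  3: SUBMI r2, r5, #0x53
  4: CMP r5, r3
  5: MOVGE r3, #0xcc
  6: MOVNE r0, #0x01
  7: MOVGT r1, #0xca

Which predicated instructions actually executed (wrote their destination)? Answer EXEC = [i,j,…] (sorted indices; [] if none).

EXEC = [1,2,3,6]

[0] flags=1000 → (cmp)
[1] flags=1000 LE?T → r5=0xd6
[2] flags=1000 MI?T → r3=0x21
[3] flags=1000 MI?T → r2=0x83
[4] flags=1010 → (cmp)
[5] flags=1010 GE?F → skip
[6] flags=1010 NE?T → r0=0x01
[7] flags=1010 GT?F → skip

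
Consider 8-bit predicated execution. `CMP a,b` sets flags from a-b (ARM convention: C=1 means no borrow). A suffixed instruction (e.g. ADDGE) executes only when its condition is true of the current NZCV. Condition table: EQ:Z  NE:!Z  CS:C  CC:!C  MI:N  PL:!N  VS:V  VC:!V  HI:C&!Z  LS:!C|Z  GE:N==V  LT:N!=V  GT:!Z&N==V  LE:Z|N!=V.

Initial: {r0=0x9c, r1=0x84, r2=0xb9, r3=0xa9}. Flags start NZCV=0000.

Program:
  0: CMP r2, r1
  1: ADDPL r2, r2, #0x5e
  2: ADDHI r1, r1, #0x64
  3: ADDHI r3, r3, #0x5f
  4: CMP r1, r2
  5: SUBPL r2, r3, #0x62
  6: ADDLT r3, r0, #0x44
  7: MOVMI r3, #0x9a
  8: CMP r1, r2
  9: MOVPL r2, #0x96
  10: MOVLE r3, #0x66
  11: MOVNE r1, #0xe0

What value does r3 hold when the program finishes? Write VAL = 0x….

[0] flags=0010 → (cmp)
[1] flags=0010 PL?T → r2=0x17
[2] flags=0010 HI?T → r1=0xe8
[3] flags=0010 HI?T → r3=0x08
[4] flags=1010 → (cmp)
[5] flags=1010 PL?F → skip
[6] flags=1010 LT?T → r3=0xe0
[7] flags=1010 MI?T → r3=0x9a
[8] flags=1010 → (cmp)
[9] flags=1010 PL?F → skip
[10] flags=1010 LE?T → r3=0x66
[11] flags=1010 NE?T → r1=0xe0

VAL = 0x66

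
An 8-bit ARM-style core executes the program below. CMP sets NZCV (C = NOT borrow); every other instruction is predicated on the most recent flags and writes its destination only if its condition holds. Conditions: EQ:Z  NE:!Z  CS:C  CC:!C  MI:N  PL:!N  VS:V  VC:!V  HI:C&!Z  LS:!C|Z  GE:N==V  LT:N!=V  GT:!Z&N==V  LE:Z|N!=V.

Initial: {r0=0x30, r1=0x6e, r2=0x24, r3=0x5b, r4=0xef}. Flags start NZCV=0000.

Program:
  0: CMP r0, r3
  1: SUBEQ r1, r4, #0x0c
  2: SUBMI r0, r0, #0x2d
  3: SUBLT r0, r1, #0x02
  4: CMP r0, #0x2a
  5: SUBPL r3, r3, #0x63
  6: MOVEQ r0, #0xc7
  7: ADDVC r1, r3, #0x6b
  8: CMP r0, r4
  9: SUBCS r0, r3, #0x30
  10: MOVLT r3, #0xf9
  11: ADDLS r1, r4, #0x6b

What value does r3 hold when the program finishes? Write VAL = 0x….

[0] flags=1000 → (cmp)
[1] flags=1000 EQ?F → skip
[2] flags=1000 MI?T → r0=0x03
[3] flags=1000 LT?T → r0=0x6c
[4] flags=0010 → (cmp)
[5] flags=0010 PL?T → r3=0xf8
[6] flags=0010 EQ?F → skip
[7] flags=0010 VC?T → r1=0x63
[8] flags=0000 → (cmp)
[9] flags=0000 CS?F → skip
[10] flags=0000 LT?F → skip
[11] flags=0000 LS?T → r1=0x5a

VAL = 0xf8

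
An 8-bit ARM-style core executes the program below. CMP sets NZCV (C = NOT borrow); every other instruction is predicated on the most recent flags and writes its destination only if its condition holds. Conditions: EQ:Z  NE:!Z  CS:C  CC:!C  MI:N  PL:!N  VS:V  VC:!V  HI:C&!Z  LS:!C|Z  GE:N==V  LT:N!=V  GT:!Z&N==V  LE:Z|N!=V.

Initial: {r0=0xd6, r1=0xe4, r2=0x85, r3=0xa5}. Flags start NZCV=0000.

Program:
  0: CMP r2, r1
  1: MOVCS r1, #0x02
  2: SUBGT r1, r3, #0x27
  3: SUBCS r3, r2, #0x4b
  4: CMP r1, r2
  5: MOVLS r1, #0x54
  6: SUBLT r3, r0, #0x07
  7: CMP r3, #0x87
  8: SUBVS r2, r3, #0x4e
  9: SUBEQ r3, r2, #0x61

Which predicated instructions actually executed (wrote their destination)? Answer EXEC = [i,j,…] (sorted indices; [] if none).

0: ✓ CMP  NZCV=1000
1: · MOVCS
2: · SUBGT
3: · SUBCS
4: ✓ CMP  NZCV=0010
5: · MOVLS
6: · SUBLT
7: ✓ CMP  NZCV=0010
8: · SUBVS
9: · SUBEQ

EXEC = []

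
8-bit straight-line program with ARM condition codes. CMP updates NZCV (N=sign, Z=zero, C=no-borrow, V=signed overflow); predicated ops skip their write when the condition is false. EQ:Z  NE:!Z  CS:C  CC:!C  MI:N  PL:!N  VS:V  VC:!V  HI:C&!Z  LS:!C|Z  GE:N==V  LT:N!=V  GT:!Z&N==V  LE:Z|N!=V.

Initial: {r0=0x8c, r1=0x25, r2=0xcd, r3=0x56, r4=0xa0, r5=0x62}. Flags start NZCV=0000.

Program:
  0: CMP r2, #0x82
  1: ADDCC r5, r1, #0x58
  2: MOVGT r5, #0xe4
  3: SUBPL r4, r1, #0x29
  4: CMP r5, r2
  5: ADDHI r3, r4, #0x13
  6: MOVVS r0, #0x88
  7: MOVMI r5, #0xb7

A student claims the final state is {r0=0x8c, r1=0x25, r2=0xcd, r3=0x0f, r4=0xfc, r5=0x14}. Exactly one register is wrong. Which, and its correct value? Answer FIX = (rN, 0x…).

[0] flags=0010 → (cmp)
[1] flags=0010 CC?F → skip
[2] flags=0010 GT?T → r5=0xe4
[3] flags=0010 PL?T → r4=0xfc
[4] flags=0010 → (cmp)
[5] flags=0010 HI?T → r3=0x0f
[6] flags=0010 VS?F → skip
[7] flags=0010 MI?F → skip

FIX = (r5, 0xe4)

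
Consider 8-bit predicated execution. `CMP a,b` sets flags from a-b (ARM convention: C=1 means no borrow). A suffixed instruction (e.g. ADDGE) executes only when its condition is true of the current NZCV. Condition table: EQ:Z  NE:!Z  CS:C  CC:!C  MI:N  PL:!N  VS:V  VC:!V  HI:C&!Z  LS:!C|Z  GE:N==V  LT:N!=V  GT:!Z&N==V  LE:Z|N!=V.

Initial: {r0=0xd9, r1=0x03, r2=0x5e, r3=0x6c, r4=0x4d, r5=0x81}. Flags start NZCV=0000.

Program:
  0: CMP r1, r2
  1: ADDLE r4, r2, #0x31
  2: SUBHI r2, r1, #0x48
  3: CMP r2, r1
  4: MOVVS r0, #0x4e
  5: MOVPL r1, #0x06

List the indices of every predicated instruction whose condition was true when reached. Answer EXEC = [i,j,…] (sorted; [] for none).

EXEC = [1,5]

[0] flags=1000 → (cmp)
[1] flags=1000 LE?T → r4=0x8f
[2] flags=1000 HI?F → skip
[3] flags=0010 → (cmp)
[4] flags=0010 VS?F → skip
[5] flags=0010 PL?T → r1=0x06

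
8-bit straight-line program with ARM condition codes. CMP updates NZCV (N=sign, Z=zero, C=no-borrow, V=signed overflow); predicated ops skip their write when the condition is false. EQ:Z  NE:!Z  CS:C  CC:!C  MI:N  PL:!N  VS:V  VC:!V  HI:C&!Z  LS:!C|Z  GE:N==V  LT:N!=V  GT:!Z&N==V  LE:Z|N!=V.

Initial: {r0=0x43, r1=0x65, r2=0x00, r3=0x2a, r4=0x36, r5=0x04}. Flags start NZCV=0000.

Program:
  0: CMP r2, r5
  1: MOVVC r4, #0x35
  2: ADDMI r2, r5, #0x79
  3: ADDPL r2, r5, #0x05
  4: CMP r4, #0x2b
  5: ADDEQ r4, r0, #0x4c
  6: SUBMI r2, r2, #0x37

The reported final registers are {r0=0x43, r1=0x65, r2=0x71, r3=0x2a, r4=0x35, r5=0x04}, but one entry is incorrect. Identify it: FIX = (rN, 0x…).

[0] flags=1000 → (cmp)
[1] flags=1000 VC?T → r4=0x35
[2] flags=1000 MI?T → r2=0x7d
[3] flags=1000 PL?F → skip
[4] flags=0010 → (cmp)
[5] flags=0010 EQ?F → skip
[6] flags=0010 MI?F → skip

FIX = (r2, 0x7d)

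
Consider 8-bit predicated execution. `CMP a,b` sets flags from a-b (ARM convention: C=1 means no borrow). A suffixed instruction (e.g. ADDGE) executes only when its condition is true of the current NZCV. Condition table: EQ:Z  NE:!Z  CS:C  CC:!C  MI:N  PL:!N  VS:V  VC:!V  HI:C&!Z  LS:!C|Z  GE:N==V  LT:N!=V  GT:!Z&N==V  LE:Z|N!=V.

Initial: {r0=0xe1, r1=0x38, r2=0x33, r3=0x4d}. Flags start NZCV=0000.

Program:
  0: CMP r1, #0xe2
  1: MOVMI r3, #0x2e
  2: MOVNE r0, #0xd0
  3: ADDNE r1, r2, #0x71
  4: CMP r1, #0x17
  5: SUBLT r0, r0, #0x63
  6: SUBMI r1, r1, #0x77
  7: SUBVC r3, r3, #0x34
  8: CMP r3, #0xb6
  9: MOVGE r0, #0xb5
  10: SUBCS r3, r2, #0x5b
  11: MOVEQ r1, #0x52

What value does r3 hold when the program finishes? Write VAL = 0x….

VAL = 0x19

0: ✓ CMP  NZCV=0000
1: · MOVMI
2: ✓ MOVNE  r0←0xd0
3: ✓ ADDNE  r1←0xa4
4: ✓ CMP  NZCV=1010
5: ✓ SUBLT  r0←0x6d
6: ✓ SUBMI  r1←0x2d
7: ✓ SUBVC  r3←0x19
8: ✓ CMP  NZCV=0000
9: ✓ MOVGE  r0←0xb5
10: · SUBCS
11: · MOVEQ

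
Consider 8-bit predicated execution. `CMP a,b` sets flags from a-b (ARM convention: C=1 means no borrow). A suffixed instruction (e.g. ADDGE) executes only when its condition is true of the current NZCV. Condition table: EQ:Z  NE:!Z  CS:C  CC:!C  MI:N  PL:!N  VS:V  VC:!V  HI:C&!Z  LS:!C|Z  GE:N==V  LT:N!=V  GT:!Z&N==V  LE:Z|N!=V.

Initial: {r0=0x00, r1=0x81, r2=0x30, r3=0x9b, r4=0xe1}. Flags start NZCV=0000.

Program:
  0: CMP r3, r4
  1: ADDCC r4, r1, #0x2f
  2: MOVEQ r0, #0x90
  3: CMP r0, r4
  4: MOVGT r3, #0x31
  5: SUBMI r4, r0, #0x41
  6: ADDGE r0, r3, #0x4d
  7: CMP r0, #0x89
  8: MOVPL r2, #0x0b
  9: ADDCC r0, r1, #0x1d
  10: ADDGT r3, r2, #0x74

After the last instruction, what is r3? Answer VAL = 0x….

VAL = 0xa4

0: ✓ CMP  NZCV=1000
1: ✓ ADDCC  r4←0xb0
2: · MOVEQ
3: ✓ CMP  NZCV=0000
4: ✓ MOVGT  r3←0x31
5: · SUBMI
6: ✓ ADDGE  r0←0x7e
7: ✓ CMP  NZCV=1001
8: · MOVPL
9: ✓ ADDCC  r0←0x9e
10: ✓ ADDGT  r3←0xa4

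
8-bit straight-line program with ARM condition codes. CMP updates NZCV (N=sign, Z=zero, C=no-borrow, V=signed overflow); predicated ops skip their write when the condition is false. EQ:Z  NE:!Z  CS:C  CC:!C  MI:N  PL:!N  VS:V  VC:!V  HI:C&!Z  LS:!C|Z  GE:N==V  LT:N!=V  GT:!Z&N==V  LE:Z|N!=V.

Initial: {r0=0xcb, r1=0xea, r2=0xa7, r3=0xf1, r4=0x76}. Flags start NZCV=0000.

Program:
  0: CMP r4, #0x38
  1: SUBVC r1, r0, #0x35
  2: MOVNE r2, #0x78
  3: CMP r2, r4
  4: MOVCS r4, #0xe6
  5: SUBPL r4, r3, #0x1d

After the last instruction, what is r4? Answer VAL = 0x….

[0] flags=0010 → (cmp)
[1] flags=0010 VC?T → r1=0x96
[2] flags=0010 NE?T → r2=0x78
[3] flags=0010 → (cmp)
[4] flags=0010 CS?T → r4=0xe6
[5] flags=0010 PL?T → r4=0xd4

VAL = 0xd4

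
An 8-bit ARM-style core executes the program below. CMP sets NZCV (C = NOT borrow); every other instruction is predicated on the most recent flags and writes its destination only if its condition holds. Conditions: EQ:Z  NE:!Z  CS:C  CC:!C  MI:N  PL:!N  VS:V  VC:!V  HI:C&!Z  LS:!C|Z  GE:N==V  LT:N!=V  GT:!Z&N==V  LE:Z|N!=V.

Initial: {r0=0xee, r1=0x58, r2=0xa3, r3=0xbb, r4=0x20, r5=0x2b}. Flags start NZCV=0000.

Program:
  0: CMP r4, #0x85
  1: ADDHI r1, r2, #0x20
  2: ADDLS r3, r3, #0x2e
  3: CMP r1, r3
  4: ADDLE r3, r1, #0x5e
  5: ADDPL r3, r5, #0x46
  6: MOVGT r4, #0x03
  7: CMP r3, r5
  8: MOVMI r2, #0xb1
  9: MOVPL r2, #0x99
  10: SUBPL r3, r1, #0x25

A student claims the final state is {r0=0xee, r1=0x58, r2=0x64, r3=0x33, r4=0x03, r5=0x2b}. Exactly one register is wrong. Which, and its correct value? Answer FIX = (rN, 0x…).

[0] flags=1001 → (cmp)
[1] flags=1001 HI?F → skip
[2] flags=1001 LS?T → r3=0xe9
[3] flags=0000 → (cmp)
[4] flags=0000 LE?F → skip
[5] flags=0000 PL?T → r3=0x71
[6] flags=0000 GT?T → r4=0x03
[7] flags=0010 → (cmp)
[8] flags=0010 MI?F → skip
[9] flags=0010 PL?T → r2=0x99
[10] flags=0010 PL?T → r3=0x33

FIX = (r2, 0x99)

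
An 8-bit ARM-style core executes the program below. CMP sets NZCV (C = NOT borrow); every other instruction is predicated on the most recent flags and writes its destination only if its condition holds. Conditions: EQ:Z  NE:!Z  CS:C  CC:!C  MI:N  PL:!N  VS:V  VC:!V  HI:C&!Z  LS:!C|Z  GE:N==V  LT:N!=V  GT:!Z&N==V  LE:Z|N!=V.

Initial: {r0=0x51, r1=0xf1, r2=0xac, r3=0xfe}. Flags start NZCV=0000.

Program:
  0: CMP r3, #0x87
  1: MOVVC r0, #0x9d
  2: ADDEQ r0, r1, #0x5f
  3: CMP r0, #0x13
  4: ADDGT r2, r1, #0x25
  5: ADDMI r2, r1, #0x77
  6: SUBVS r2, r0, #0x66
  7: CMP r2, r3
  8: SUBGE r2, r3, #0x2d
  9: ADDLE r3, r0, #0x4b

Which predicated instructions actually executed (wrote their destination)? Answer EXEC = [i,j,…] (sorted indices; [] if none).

[0] flags=0010 → (cmp)
[1] flags=0010 VC?T → r0=0x9d
[2] flags=0010 EQ?F → skip
[3] flags=1010 → (cmp)
[4] flags=1010 GT?F → skip
[5] flags=1010 MI?T → r2=0x68
[6] flags=1010 VS?F → skip
[7] flags=0000 → (cmp)
[8] flags=0000 GE?T → r2=0xd1
[9] flags=0000 LE?F → skip

EXEC = [1,5,8]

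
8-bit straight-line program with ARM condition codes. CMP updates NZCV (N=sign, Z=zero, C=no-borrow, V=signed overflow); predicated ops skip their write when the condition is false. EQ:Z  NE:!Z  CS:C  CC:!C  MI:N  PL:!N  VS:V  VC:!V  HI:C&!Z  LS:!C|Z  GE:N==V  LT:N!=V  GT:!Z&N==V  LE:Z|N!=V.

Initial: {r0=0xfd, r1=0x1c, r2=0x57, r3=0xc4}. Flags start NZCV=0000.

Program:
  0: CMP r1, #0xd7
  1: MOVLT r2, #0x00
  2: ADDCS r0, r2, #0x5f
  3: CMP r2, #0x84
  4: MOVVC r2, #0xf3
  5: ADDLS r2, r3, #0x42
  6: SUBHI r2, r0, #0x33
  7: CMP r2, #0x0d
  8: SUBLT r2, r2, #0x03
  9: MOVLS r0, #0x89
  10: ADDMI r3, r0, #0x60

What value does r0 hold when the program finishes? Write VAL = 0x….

VAL = 0x89

0: ✓ CMP  NZCV=0000
1: · MOVLT
2: · ADDCS
3: ✓ CMP  NZCV=1001
4: · MOVVC
5: ✓ ADDLS  r2←0x06
6: · SUBHI
7: ✓ CMP  NZCV=1000
8: ✓ SUBLT  r2←0x03
9: ✓ MOVLS  r0←0x89
10: ✓ ADDMI  r3←0xe9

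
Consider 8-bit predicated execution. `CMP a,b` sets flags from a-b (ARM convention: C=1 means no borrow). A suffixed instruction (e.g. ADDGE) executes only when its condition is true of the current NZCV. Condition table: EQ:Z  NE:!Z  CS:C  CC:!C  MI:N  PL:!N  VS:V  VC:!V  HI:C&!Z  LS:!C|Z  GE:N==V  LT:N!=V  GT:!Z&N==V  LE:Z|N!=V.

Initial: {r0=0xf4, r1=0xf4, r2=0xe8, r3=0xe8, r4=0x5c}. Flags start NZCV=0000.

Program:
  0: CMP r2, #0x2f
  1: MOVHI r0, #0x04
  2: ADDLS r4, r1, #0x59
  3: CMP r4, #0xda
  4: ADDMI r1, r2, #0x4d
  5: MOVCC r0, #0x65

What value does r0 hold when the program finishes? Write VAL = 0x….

VAL = 0x65

[0] flags=1010 → (cmp)
[1] flags=1010 HI?T → r0=0x04
[2] flags=1010 LS?F → skip
[3] flags=1001 → (cmp)
[4] flags=1001 MI?T → r1=0x35
[5] flags=1001 CC?T → r0=0x65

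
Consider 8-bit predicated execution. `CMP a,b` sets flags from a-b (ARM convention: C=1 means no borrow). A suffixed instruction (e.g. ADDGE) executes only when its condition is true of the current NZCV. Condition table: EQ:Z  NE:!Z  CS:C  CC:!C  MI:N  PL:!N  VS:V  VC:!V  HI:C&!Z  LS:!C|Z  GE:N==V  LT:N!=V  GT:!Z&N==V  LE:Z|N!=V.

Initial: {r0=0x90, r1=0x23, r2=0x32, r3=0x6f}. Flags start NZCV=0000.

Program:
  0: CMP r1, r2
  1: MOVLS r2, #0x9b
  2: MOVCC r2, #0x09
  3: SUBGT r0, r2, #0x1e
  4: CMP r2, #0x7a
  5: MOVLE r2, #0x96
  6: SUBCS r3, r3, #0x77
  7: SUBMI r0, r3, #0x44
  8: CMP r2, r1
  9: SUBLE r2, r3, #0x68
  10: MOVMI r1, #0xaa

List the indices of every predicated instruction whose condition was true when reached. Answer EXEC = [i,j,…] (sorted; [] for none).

EXEC = [1,2,5,7,9]

0: ✓ CMP  NZCV=1000
1: ✓ MOVLS  r2←0x9b
2: ✓ MOVCC  r2←0x09
3: · SUBGT
4: ✓ CMP  NZCV=1000
5: ✓ MOVLE  r2←0x96
6: · SUBCS
7: ✓ SUBMI  r0←0x2b
8: ✓ CMP  NZCV=0011
9: ✓ SUBLE  r2←0x07
10: · MOVMI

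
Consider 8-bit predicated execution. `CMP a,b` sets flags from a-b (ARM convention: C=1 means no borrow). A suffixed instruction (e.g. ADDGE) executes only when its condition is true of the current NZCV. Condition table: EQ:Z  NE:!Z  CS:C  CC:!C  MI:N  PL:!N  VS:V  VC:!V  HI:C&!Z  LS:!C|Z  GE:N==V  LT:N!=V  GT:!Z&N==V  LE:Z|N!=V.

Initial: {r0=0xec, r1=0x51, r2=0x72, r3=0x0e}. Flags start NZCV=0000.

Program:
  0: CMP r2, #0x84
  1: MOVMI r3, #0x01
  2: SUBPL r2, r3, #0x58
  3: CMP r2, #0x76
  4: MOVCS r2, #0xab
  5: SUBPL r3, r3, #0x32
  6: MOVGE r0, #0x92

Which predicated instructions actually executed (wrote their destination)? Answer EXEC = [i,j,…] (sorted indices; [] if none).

EXEC = [1]

0: ✓ CMP  NZCV=1001
1: ✓ MOVMI  r3←0x01
2: · SUBPL
3: ✓ CMP  NZCV=1000
4: · MOVCS
5: · SUBPL
6: · MOVGE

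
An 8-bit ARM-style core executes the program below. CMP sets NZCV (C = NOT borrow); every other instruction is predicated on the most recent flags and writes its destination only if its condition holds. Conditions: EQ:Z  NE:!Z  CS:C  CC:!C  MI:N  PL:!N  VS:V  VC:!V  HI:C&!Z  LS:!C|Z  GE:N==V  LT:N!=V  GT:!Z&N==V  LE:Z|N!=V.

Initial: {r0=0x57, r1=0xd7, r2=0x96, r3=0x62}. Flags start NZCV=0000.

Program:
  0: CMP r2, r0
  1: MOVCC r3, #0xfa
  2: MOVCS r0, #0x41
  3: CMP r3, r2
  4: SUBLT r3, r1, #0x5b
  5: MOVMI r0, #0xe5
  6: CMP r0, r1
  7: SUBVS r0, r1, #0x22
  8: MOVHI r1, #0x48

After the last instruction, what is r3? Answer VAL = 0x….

0: ✓ CMP  NZCV=0011
1: · MOVCC
2: ✓ MOVCS  r0←0x41
3: ✓ CMP  NZCV=1001
4: · SUBLT
5: ✓ MOVMI  r0←0xe5
6: ✓ CMP  NZCV=0010
7: · SUBVS
8: ✓ MOVHI  r1←0x48

VAL = 0x62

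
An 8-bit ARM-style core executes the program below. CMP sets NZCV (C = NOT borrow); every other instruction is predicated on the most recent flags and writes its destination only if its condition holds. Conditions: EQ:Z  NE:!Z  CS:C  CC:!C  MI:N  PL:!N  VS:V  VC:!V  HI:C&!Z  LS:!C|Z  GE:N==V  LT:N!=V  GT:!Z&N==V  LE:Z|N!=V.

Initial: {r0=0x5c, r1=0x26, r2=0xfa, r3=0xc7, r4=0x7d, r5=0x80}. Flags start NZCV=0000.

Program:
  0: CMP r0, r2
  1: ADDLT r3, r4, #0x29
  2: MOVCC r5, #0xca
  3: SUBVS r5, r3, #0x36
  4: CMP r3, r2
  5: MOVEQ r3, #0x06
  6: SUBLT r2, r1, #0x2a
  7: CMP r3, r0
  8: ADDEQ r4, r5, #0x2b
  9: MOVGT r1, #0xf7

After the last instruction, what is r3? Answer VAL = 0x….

VAL = 0xc7

0: ✓ CMP  NZCV=0000
1: · ADDLT
2: ✓ MOVCC  r5←0xca
3: · SUBVS
4: ✓ CMP  NZCV=1000
5: · MOVEQ
6: ✓ SUBLT  r2←0xfc
7: ✓ CMP  NZCV=0011
8: · ADDEQ
9: · MOVGT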